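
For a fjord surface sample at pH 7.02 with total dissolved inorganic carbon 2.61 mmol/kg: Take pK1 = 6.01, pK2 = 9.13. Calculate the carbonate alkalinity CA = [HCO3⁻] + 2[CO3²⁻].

CA = 2.40 mmol/kg

CA = [HCO3⁻] + 2[CO3²⁻] = (α₁ + 2α₂)·DIC
At pH 7.02: [H⁺]/K1 = 10^-1.01 = 0.097724, K2/[H⁺] = 10^-2.11 = 0.0077625
α₁ = 1/(1 + 0.097724 + 0.0077625) = 1/1.1055 = 0.9046; α₂ = α₁·K2/[H⁺] = 0.007022
α₁ + 2α₂ = 0.9186
CA = 0.9186 × 2.61 = 2.40 mmol/kg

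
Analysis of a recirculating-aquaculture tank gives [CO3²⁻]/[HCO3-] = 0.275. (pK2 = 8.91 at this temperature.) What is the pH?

pH = 8.35

From K2 = [H⁺][CO3²⁻]/[HCO3-]:  pH = pK2 + log₁₀([CO3²⁻]/[HCO3-])
log₁₀(0.275) = -0.561
pH = 8.91 + (-0.561) = 8.35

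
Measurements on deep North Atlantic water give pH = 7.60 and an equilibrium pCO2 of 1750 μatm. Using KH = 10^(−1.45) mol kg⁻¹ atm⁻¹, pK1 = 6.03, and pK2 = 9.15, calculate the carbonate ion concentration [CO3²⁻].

[CO2*] = KH · pCO2 = 10^(−1.45) × 1750×10^-6 = 6.209×10^-5 mol/kg
α₀ = 1/(1 + K1/[H⁺] + K1K2/[H⁺]²) = 1/(1 + 10^+1.57 + 10^+0.02) = 0.02551
DIC = [CO2*]/α₀ = 6.209×10^-5 / 0.02551 = 2.434 mmol/kg
[CO3²⁻] = α₂·DIC; α₂ = 0.02671, so [CO3²⁻] = 0.02671 × 2.434 = 0.0650 mmol/kg

[CO3²⁻] = 0.0650 mmol/kg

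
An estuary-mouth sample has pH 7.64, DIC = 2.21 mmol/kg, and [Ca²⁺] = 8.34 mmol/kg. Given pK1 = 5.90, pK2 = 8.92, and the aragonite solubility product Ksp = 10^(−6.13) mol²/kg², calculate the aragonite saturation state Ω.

α₂ = 1 / (1 + [H⁺]/K2 + [H⁺]²/(K1K2)) = 1 / (1 + 10^+1.28 + 10^-0.46)
   = 1 / (1 + 19.055 + 0.34674) = 1/20.401 = 0.04902
[CO3²⁻] = α₂ × DIC = 0.04902 × 2.21 = 0.1083 mmol/kg
Ksp = 10^(−6.13) = 7.413×10^-7
Ω = [Ca²⁺][CO3²⁻]/Ksp = (8.34×10^-3)(1.083×10^-4) / 7.413×10^-7 = 1.22

Ω = 1.22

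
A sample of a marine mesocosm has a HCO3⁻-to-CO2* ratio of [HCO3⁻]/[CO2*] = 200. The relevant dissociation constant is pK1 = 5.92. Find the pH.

From K1 = [H⁺][HCO3⁻]/[CO2*]:  pH = pK1 + log₁₀([HCO3⁻]/[CO2*])
log₁₀(200) = +2.301
pH = 5.92 + (+2.301) = 8.22

pH = 8.22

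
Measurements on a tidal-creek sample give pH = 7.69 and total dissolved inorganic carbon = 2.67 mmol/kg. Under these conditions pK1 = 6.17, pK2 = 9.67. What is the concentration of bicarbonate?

[HCO3⁻] = 2.57 mmol/kg

α₁ = 1 / (1 + [H⁺]/K1 + K2/[H⁺]) = 1 / (1 + 10^-1.52 + 10^-1.98)
   = 1 / (1 + 0.030200 + 0.010471) = 1/1.0407 = 0.9609
[HCO3⁻] = α₁ × DIC = 0.9609 × 2.67 = 2.57 mmol/kg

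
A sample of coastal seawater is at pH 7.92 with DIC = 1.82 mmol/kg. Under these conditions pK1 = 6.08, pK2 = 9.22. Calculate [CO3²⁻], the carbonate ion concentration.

[CO3²⁻] = 0.0857 mmol/kg

α₂ = 1 / (1 + [H⁺]/K2 + [H⁺]²/(K1K2)) = 1 / (1 + 10^+1.30 + 10^-0.54)
   = 1 / (1 + 19.953 + 0.28840) = 1/21.241 = 0.04708
[CO3²⁻] = α₂ × DIC = 0.04708 × 1.82 = 0.0857 mmol/kg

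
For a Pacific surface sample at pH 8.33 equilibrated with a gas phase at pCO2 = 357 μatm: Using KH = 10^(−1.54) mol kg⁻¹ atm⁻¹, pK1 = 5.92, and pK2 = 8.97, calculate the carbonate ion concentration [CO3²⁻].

[CO2*] = KH · pCO2 = 10^(−1.54) × 357×10^-6 = 1.030×10^-5 mol/kg
α₀ = 1/(1 + K1/[H⁺] + K1K2/[H⁺]²) = 1/(1 + 10^+2.41 + 10^+1.77) = 0.003155
DIC = [CO2*]/α₀ = 1.030×10^-5 / 0.003155 = 3.263 mmol/kg
[CO3²⁻] = α₂·DIC; α₂ = 0.1858, so [CO3²⁻] = 0.1858 × 3.263 = 0.606 mmol/kg

[CO3²⁻] = 0.606 mmol/kg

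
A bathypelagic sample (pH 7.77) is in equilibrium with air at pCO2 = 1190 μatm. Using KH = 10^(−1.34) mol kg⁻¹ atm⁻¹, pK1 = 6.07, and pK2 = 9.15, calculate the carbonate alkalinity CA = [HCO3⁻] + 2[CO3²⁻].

CA = 2.95 mmol/kg

[CO2*] = KH · pCO2 = 10^(−1.34) × 1190×10^-6 = 5.439×10^-5 mol/kg
α₀ = 1/(1 + K1/[H⁺] + K1K2/[H⁺]²) = 1/(1 + 10^+1.70 + 10^+0.32) = 0.01879
DIC = [CO2*]/α₀ = 5.439×10^-5 / 0.01879 = 2.894 mmol/kg
CA = (α₁ + 2α₂)·DIC = (0.9419 + 2×0.03927) × 2.894 = 2.95 mmol/kg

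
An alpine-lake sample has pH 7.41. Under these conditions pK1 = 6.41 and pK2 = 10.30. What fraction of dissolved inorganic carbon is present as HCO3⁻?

α₁ = 1 / (1 + [H⁺]/K1 + K2/[H⁺]) = 1 / (1 + 10^-1.00 + 10^-2.89)
   = 1 / (1 + 0.10000 + 0.0012882) = 1/1.1013 = 0.9080

α₁ = 0.908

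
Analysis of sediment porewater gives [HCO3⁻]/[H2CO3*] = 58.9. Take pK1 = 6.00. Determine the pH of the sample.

pH = 7.77

From K1 = [H⁺][HCO3⁻]/[H2CO3*]:  pH = pK1 + log₁₀([HCO3⁻]/[H2CO3*])
log₁₀(58.9) = +1.770
pH = 6.00 + (+1.770) = 7.77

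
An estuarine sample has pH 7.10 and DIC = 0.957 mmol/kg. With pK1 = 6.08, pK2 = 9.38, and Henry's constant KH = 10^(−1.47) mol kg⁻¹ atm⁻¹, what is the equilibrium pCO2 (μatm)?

α₀ = 1 / (1 + K1/[H⁺] + K1K2/[H⁺]²) = 1 / (1 + 10^+1.02 + 10^-1.26)
   = 1 / (1 + 10.471 + 0.054954) = 1/11.526 = 0.08676
[CO2*] = α₀ × DIC = 0.08676 × 0.957 = 0.08303 mmol/kg
pCO2 = [CO2*]/KH = 8.303×10^-5 / 3.388×10^-2 = 2450 μatm

pCO2 = 2450 μatm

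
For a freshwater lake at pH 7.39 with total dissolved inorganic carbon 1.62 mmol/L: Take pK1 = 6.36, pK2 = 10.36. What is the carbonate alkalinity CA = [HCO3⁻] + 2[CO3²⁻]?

CA = [HCO3⁻] + 2[CO3²⁻] = (α₁ + 2α₂)·DIC
At pH 7.39: [H⁺]/K1 = 10^-1.03 = 0.093325, K2/[H⁺] = 10^-2.97 = 0.0010715
α₁ = 1/(1 + 0.093325 + 0.0010715) = 1/1.0944 = 0.9137; α₂ = α₁·K2/[H⁺] = 0.0009791
α₁ + 2α₂ = 0.9157
CA = 0.9157 × 1.62 = 1.48 mmol/L

CA = 1.48 mmol/L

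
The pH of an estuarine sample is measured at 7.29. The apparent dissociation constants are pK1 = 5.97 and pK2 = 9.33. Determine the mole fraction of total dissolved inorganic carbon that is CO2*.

α₀ = 0.0453

α₀ = 1 / (1 + K1/[H⁺] + K1K2/[H⁺]²) = 1 / (1 + 10^+1.32 + 10^-0.72)
   = 1 / (1 + 20.893 + 0.19055) = 1/22.084 = 0.04528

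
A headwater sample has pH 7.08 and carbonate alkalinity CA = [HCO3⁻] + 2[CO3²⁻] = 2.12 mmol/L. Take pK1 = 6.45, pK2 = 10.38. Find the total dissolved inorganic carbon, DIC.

DIC = 2.62 mmol/L

CA = [HCO3⁻] + 2[CO3²⁻] = (α₁ + 2α₂)·DIC
At pH 7.08: [H⁺]/K1 = 10^-0.63 = 0.23442, K2/[H⁺] = 10^-3.30 = 0.00050119
α₁ = 1/(1 + 0.23442 + 0.00050119) = 1/1.2349 = 0.8098; α₂ = α₁·K2/[H⁺] = 0.0004058
α₁ + 2α₂ = 0.8106
DIC = CA / (α₁ + 2α₂) = 2.12 / 0.8106 = 2.62 mmol/L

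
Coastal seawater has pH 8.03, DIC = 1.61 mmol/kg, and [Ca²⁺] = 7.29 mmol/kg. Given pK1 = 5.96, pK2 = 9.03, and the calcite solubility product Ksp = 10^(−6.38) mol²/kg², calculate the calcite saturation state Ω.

Ω = 2.54

α₂ = 1 / (1 + [H⁺]/K2 + [H⁺]²/(K1K2)) = 1 / (1 + 10^+1.00 + 10^-1.07)
   = 1 / (1 + 10.000 + 0.085114) = 1/11.085 = 0.09021
[CO3²⁻] = α₂ × DIC = 0.09021 × 1.61 = 0.1452 mmol/kg
Ksp = 10^(−6.38) = 4.169×10^-7
Ω = [Ca²⁺][CO3²⁻]/Ksp = (7.29×10^-3)(1.452×10^-4) / 4.169×10^-7 = 2.54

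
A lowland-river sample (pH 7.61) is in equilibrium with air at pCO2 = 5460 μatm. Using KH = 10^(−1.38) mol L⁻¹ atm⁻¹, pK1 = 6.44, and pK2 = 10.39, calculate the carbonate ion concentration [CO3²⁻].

[CO3²⁻] = 5.59 μmol/L

[CO2*] = KH · pCO2 = 10^(−1.38) × 5460×10^-6 = 2.276×10^-4 mol/L
α₀ = 1/(1 + K1/[H⁺] + K1K2/[H⁺]²) = 1/(1 + 10^+1.17 + 10^-1.61) = 0.06323
DIC = [CO2*]/α₀ = 2.276×10^-4 / 0.06323 = 3.600 mmol/L
[CO3²⁻] = α₂·DIC; α₂ = 0.001552, so [CO3²⁻] = 0.001552 × 3.600 = 0.00559 mmol/L = 5.59 μmol/L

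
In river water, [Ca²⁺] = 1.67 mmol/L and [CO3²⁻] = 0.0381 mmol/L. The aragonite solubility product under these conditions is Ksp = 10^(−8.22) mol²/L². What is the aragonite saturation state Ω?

Ksp = 10^(−8.22) = 6.026×10^-9
Ω = [Ca²⁺][CO3²⁻]/Ksp = (1.67×10^-3)(0.0381×10^-3) / 6.026×10^-9 = 10.6

Ω = 10.6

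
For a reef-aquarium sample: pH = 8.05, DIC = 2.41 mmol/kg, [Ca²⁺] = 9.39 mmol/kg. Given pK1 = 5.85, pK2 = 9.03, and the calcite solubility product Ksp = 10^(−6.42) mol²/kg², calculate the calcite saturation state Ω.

Ω = 5.61

α₂ = 1 / (1 + [H⁺]/K2 + [H⁺]²/(K1K2)) = 1 / (1 + 10^+0.98 + 10^-1.22)
   = 1 / (1 + 9.5499 + 0.060256) = 1/10.610 = 0.09425
[CO3²⁻] = α₂ × DIC = 0.09425 × 2.41 = 0.2271 mmol/kg
Ksp = 10^(−6.42) = 3.802×10^-7
Ω = [Ca²⁺][CO3²⁻]/Ksp = (9.39×10^-3)(2.271×10^-4) / 3.802×10^-7 = 5.61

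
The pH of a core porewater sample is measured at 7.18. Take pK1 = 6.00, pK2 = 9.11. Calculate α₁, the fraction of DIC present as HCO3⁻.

α₁ = 1 / (1 + [H⁺]/K1 + K2/[H⁺]) = 1 / (1 + 10^-1.18 + 10^-1.93)
   = 1 / (1 + 0.066069 + 0.011749) = 1/1.0778 = 0.9278

α₁ = 0.928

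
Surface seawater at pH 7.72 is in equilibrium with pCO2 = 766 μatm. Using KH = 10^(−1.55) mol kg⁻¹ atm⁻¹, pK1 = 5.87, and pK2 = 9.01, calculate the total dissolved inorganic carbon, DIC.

DIC = 1.63 mmol/kg

[CO2*] = KH · pCO2 = 10^(−1.55) × 766×10^-6 = 2.159×10^-5 mol/kg
α₀ = 1/(1 + K1/[H⁺] + K1K2/[H⁺]²) = 1/(1 + 10^+1.85 + 10^+0.56) = 0.01326
DIC = [CO2*]/α₀ = 2.159×10^-5 / 0.01326 = 1.63 mmol/kg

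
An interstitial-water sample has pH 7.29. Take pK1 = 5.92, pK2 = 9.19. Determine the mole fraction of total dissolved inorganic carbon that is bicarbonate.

α₁ = 1 / (1 + [H⁺]/K1 + K2/[H⁺]) = 1 / (1 + 10^-1.37 + 10^-1.90)
   = 1 / (1 + 0.042658 + 0.012589) = 1/1.0552 = 0.9476

α₁ = 0.948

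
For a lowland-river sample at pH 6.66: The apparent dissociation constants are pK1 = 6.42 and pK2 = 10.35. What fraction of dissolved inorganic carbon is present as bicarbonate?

α₁ = 0.635

α₁ = 1 / (1 + [H⁺]/K1 + K2/[H⁺]) = 1 / (1 + 10^-0.24 + 10^-3.69)
   = 1 / (1 + 0.57544 + 0.00020417) = 1/1.5756 = 0.6347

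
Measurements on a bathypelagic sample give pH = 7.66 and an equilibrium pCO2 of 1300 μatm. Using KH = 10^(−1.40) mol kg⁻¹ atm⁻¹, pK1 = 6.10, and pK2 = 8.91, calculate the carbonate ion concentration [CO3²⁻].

[CO3²⁻] = 0.106 mmol/kg

[CO2*] = KH · pCO2 = 10^(−1.40) × 1300×10^-6 = 5.175×10^-5 mol/kg
α₀ = 1/(1 + K1/[H⁺] + K1K2/[H⁺]²) = 1/(1 + 10^+1.56 + 10^+0.31) = 0.02541
DIC = [CO2*]/α₀ = 5.175×10^-5 / 0.02541 = 2.036 mmol/kg
[CO3²⁻] = α₂·DIC; α₂ = 0.05189, so [CO3²⁻] = 0.05189 × 2.036 = 0.106 mmol/kg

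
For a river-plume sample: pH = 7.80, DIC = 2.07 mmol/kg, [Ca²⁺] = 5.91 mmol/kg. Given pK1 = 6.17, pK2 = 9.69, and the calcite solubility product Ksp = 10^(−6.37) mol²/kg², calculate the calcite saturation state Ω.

Ω = 0.357

α₂ = 1 / (1 + [H⁺]/K2 + [H⁺]²/(K1K2)) = 1 / (1 + 10^+1.89 + 10^+0.26)
   = 1 / (1 + 77.625 + 1.8197) = 1/80.444 = 0.01243
[CO3²⁻] = α₂ × DIC = 0.01243 × 2.07 = 0.02573 mmol/kg
Ksp = 10^(−6.37) = 4.266×10^-7
Ω = [Ca²⁺][CO3²⁻]/Ksp = (5.91×10^-3)(2.573×10^-5) / 4.266×10^-7 = 0.357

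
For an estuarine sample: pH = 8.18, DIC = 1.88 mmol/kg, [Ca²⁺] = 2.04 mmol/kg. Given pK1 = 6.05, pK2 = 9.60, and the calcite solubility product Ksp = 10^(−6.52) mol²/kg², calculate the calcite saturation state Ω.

α₂ = 1 / (1 + [H⁺]/K2 + [H⁺]²/(K1K2)) = 1 / (1 + 10^+1.42 + 10^-0.71)
   = 1 / (1 + 26.303 + 0.19498) = 1/27.498 = 0.03637
[CO3²⁻] = α₂ × DIC = 0.03637 × 1.88 = 0.06837 mmol/kg
Ksp = 10^(−6.52) = 3.020×10^-7
Ω = [Ca²⁺][CO3²⁻]/Ksp = (2.04×10^-3)(6.837×10^-5) / 3.020×10^-7 = 0.462

Ω = 0.462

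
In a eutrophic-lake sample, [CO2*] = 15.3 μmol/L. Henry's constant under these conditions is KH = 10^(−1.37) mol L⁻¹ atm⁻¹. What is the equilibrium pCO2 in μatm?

KH = 10^(−1.37) = 4.266×10^-2 mol L⁻¹ atm⁻¹
pCO2 = [CO2*]/KH = 15.3×10^-6 / 4.266×10^-2 = 3.59×10^-4 atm = 359 μatm

pCO2 = 359 μatm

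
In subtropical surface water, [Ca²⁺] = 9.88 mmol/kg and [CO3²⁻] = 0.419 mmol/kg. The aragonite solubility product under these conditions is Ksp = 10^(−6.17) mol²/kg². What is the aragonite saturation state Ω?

Ω = 6.12

Ksp = 10^(−6.17) = 6.761×10^-7
Ω = [Ca²⁺][CO3²⁻]/Ksp = (9.88×10^-3)(0.419×10^-3) / 6.761×10^-7 = 6.12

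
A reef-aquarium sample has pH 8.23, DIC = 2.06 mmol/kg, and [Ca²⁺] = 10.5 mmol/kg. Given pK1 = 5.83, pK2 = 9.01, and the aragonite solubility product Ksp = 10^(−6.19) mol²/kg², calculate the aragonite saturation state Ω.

α₂ = 1 / (1 + [H⁺]/K2 + [H⁺]²/(K1K2)) = 1 / (1 + 10^+0.78 + 10^-1.62)
   = 1 / (1 + 6.0256 + 0.023988) = 1/7.0496 = 0.1419
[CO3²⁻] = α₂ × DIC = 0.1419 × 2.06 = 0.2922 mmol/kg
Ksp = 10^(−6.19) = 6.457×10^-7
Ω = [Ca²⁺][CO3²⁻]/Ksp = (10.5×10^-3)(2.922×10^-4) / 6.457×10^-7 = 4.75

Ω = 4.75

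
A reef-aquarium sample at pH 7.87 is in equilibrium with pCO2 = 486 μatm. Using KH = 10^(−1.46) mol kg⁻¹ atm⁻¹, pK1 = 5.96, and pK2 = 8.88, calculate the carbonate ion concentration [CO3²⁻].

[CO3²⁻] = 0.134 mmol/kg

[CO2*] = KH · pCO2 = 10^(−1.46) × 486×10^-6 = 1.685×10^-5 mol/kg
α₀ = 1/(1 + K1/[H⁺] + K1K2/[H⁺]²) = 1/(1 + 10^+1.91 + 10^+0.90) = 0.01108
DIC = [CO2*]/α₀ = 1.685×10^-5 / 0.01108 = 1.520 mmol/kg
[CO3²⁻] = α₂·DIC; α₂ = 0.08804, so [CO3²⁻] = 0.08804 × 1.520 = 0.134 mmol/kg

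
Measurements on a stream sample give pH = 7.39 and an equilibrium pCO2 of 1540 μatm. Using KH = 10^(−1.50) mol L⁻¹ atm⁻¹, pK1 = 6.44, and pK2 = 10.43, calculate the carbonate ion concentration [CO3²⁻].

[CO3²⁻] = 0.396 μmol/L

[CO2*] = KH · pCO2 = 10^(−1.50) × 1540×10^-6 = 4.870×10^-5 mol/L
α₀ = 1/(1 + K1/[H⁺] + K1K2/[H⁺]²) = 1/(1 + 10^+0.95 + 10^-2.09) = 0.1008
DIC = [CO2*]/α₀ = 4.870×10^-5 / 0.1008 = 0.4831 mmol/L
[CO3²⁻] = α₂·DIC; α₂ = 0.0008193, so [CO3²⁻] = 0.0008193 × 0.4831 = 0.000396 mmol/L = 0.396 μmol/L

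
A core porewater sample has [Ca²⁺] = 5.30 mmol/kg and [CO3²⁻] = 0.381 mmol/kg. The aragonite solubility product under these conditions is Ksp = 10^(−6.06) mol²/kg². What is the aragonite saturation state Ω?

Ksp = 10^(−6.06) = 8.710×10^-7
Ω = [Ca²⁺][CO3²⁻]/Ksp = (5.30×10^-3)(0.381×10^-3) / 8.710×10^-7 = 2.32

Ω = 2.32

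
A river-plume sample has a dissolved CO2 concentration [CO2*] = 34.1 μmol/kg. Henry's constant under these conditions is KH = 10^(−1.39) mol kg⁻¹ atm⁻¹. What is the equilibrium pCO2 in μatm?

pCO2 = 837 μatm

KH = 10^(−1.39) = 4.074×10^-2 mol kg⁻¹ atm⁻¹
pCO2 = [CO2*]/KH = 34.1×10^-6 / 4.074×10^-2 = 8.37×10^-4 atm = 837 μatm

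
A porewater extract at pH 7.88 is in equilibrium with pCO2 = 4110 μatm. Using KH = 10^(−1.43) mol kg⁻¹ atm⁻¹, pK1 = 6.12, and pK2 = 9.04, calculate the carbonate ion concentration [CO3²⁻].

[CO3²⁻] = 0.608 mmol/kg

[CO2*] = KH · pCO2 = 10^(−1.43) × 4110×10^-6 = 1.527×10^-4 mol/kg
α₀ = 1/(1 + K1/[H⁺] + K1K2/[H⁺]²) = 1/(1 + 10^+1.76 + 10^+0.60) = 0.01599
DIC = [CO2*]/α₀ = 1.527×10^-4 / 0.01599 = 9.548 mmol/kg
[CO3²⁻] = α₂·DIC; α₂ = 0.06367, so [CO3²⁻] = 0.06367 × 9.548 = 0.608 mmol/kg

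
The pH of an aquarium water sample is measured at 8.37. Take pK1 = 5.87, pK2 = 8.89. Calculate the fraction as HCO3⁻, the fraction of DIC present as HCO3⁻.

α₁ = 0.766

α₁ = 1 / (1 + [H⁺]/K1 + K2/[H⁺]) = 1 / (1 + 10^-2.50 + 10^-0.52)
   = 1 / (1 + 0.0031623 + 0.30200) = 1/1.3052 = 0.7662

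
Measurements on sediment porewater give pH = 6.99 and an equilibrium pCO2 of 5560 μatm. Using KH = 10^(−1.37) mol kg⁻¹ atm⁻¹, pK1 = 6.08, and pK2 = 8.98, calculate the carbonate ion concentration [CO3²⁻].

[CO3²⁻] = 19.7 μmol/kg

[CO2*] = KH · pCO2 = 10^(−1.37) × 5560×10^-6 = 2.372×10^-4 mol/kg
α₀ = 1/(1 + K1/[H⁺] + K1K2/[H⁺]²) = 1/(1 + 10^+0.91 + 10^-1.08) = 0.1086
DIC = [CO2*]/α₀ = 2.372×10^-4 / 0.1086 = 2.185 mmol/kg
[CO3²⁻] = α₂·DIC; α₂ = 0.009030, so [CO3²⁻] = 0.009030 × 2.185 = 0.0197 mmol/kg = 19.7 μmol/kg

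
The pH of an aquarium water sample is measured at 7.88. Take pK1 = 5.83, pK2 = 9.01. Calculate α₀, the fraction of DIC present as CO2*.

α₀ = 1 / (1 + K1/[H⁺] + K1K2/[H⁺]²) = 1 / (1 + 10^+2.05 + 10^+0.92)
   = 1 / (1 + 112.20 + 8.3176) = 1/121.52 = 0.008229

α₀ = 0.00823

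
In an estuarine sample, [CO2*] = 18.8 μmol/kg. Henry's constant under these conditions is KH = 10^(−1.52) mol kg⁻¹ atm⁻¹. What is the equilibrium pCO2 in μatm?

pCO2 = 623 μatm

KH = 10^(−1.52) = 3.020×10^-2 mol kg⁻¹ atm⁻¹
pCO2 = [CO2*]/KH = 18.8×10^-6 / 3.020×10^-2 = 6.23×10^-4 atm = 623 μatm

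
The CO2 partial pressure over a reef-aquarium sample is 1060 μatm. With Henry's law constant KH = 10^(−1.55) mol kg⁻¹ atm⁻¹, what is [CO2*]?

[CO2*] = 29.9 μmol/kg

KH = 10^(−1.55) = 2.818×10^-2 mol kg⁻¹ atm⁻¹
[CO2*] = KH · pCO2 = 2.818×10^-2 × 1060×10^-6 atm = 2.99×10^-5 mol/kg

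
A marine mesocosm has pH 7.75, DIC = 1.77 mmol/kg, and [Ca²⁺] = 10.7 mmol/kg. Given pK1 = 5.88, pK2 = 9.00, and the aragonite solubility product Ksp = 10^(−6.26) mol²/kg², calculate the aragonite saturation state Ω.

Ω = 1.81

α₂ = 1 / (1 + [H⁺]/K2 + [H⁺]²/(K1K2)) = 1 / (1 + 10^+1.25 + 10^-0.62)
   = 1 / (1 + 17.783 + 0.23988) = 1/19.023 = 0.05257
[CO3²⁻] = α₂ × DIC = 0.05257 × 1.77 = 0.09305 mmol/kg
Ksp = 10^(−6.26) = 5.495×10^-7
Ω = [Ca²⁺][CO3²⁻]/Ksp = (10.7×10^-3)(9.305×10^-5) / 5.495×10^-7 = 1.81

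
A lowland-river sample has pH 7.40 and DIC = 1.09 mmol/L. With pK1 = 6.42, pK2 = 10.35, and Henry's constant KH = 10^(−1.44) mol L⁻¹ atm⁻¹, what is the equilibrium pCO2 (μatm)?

pCO2 = 2840 μatm

α₀ = 1 / (1 + K1/[H⁺] + K1K2/[H⁺]²) = 1 / (1 + 10^+0.98 + 10^-1.97)
   = 1 / (1 + 9.5499 + 0.010715) = 1/10.561 = 0.09469
[CO2*] = α₀ × DIC = 0.09469 × 1.09 = 0.1032 mmol/L
pCO2 = [CO2*]/KH = 1.032×10^-4 / 3.631×10^-2 = 2840 μatm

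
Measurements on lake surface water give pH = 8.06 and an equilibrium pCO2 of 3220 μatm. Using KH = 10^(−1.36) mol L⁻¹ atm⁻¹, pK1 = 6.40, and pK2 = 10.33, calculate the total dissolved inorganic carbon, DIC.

[CO2*] = KH · pCO2 = 10^(−1.36) × 3220×10^-6 = 1.406×10^-4 mol/L
α₀ = 1/(1 + K1/[H⁺] + K1K2/[H⁺]²) = 1/(1 + 10^+1.66 + 10^-0.61) = 0.02130
DIC = [CO2*]/α₀ = 1.406×10^-4 / 0.02130 = 6.60 mmol/L

DIC = 6.60 mmol/L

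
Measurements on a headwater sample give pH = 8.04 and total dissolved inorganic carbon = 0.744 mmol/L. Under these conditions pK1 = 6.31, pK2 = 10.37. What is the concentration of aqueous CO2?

[CO2*] = 13.5 μmol/L

α₀ = 1 / (1 + K1/[H⁺] + K1K2/[H⁺]²) = 1 / (1 + 10^+1.73 + 10^-0.60)
   = 1 / (1 + 53.703 + 0.25119) = 1/54.954 = 0.01820
[CO2*] = α₀ × DIC = 0.01820 × 0.744 = 0.0135 mmol/L = 13.5 μmol/L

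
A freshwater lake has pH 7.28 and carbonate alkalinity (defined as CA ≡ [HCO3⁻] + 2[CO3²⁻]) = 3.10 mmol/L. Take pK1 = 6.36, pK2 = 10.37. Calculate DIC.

CA = [HCO3⁻] + 2[CO3²⁻] = (α₁ + 2α₂)·DIC
At pH 7.28: [H⁺]/K1 = 10^-0.92 = 0.12023, K2/[H⁺] = 10^-3.09 = 0.00081283
α₁ = 1/(1 + 0.12023 + 0.00081283) = 1/1.1210 = 0.8920; α₂ = α₁·K2/[H⁺] = 0.0007251
α₁ + 2α₂ = 0.8935
DIC = CA / (α₁ + 2α₂) = 3.10 / 0.8935 = 3.47 mmol/L

DIC = 3.47 mmol/L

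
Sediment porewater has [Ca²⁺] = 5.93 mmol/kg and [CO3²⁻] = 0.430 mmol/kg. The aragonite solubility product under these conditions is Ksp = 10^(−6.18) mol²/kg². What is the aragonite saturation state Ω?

Ksp = 10^(−6.18) = 6.607×10^-7
Ω = [Ca²⁺][CO3²⁻]/Ksp = (5.93×10^-3)(0.430×10^-3) / 6.607×10^-7 = 3.86

Ω = 3.86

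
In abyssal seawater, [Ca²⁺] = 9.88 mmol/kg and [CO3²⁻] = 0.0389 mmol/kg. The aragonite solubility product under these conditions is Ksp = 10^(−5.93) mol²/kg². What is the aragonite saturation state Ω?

Ω = 0.327

Ksp = 10^(−5.93) = 1.175×10^-6
Ω = [Ca²⁺][CO3²⁻]/Ksp = (9.88×10^-3)(0.0389×10^-3) / 1.175×10^-6 = 0.327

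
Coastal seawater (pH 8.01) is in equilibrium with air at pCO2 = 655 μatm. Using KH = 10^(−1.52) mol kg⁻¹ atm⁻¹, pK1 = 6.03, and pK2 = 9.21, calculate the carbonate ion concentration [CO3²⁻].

[CO3²⁻] = 0.119 mmol/kg

[CO2*] = KH · pCO2 = 10^(−1.52) × 655×10^-6 = 1.978×10^-5 mol/kg
α₀ = 1/(1 + K1/[H⁺] + K1K2/[H⁺]²) = 1/(1 + 10^+1.98 + 10^+0.78) = 0.009754
DIC = [CO2*]/α₀ = 1.978×10^-5 / 0.009754 = 2.028 mmol/kg
[CO3²⁻] = α₂·DIC; α₂ = 0.05877, so [CO3²⁻] = 0.05877 × 2.028 = 0.119 mmol/kg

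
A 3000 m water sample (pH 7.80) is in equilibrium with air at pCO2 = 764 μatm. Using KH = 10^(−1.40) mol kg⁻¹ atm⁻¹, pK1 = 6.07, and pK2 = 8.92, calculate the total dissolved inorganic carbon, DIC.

DIC = 1.79 mmol/kg

[CO2*] = KH · pCO2 = 10^(−1.40) × 764×10^-6 = 3.042×10^-5 mol/kg
α₀ = 1/(1 + K1/[H⁺] + K1K2/[H⁺]²) = 1/(1 + 10^+1.73 + 10^+0.61) = 0.01701
DIC = [CO2*]/α₀ = 3.042×10^-5 / 0.01701 = 1.79 mmol/kg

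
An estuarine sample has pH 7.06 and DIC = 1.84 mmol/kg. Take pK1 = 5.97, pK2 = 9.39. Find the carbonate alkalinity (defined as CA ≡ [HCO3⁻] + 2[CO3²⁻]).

CA = [HCO3⁻] + 2[CO3²⁻] = (α₁ + 2α₂)·DIC
At pH 7.06: [H⁺]/K1 = 10^-1.09 = 0.081283, K2/[H⁺] = 10^-2.33 = 0.0046774
α₁ = 1/(1 + 0.081283 + 0.0046774) = 1/1.0860 = 0.9208; α₂ = α₁·K2/[H⁺] = 0.004307
α₁ + 2α₂ = 0.9295
CA = 0.9295 × 1.84 = 1.71 mmol/kg

CA = 1.71 mmol/kg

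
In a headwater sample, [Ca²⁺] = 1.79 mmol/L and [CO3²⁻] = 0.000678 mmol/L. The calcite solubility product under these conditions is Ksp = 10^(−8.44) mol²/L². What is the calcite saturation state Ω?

Ω = 0.334

Ksp = 10^(−8.44) = 3.631×10^-9
Ω = [Ca²⁺][CO3²⁻]/Ksp = (1.79×10^-3)(0.000678×10^-3) / 3.631×10^-9 = 0.334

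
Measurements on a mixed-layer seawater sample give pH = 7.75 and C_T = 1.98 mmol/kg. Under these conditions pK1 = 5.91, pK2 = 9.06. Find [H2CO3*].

[CO2*] = 0.0269 mmol/kg

α₀ = 1 / (1 + K1/[H⁺] + K1K2/[H⁺]²) = 1 / (1 + 10^+1.84 + 10^+0.53)
   = 1 / (1 + 69.183 + 3.3884) = 1/73.572 = 0.01359
[CO2*] = α₀ × DIC = 0.01359 × 1.98 = 0.0269 mmol/kg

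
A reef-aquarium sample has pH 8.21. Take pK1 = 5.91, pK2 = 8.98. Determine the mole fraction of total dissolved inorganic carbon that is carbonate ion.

α₂ = 0.145

α₂ = 1 / (1 + [H⁺]/K2 + [H⁺]²/(K1K2)) = 1 / (1 + 10^+0.77 + 10^-1.53)
   = 1 / (1 + 5.8884 + 0.029512) = 1/6.9179 = 0.1446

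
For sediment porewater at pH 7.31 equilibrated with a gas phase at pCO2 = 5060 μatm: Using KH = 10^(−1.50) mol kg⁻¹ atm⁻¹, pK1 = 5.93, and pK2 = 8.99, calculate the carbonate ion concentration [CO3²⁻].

[CO3²⁻] = 0.0802 mmol/kg

[CO2*] = KH · pCO2 = 10^(−1.50) × 5060×10^-6 = 1.600×10^-4 mol/kg
α₀ = 1/(1 + K1/[H⁺] + K1K2/[H⁺]²) = 1/(1 + 10^+1.38 + 10^-0.30) = 0.03923
DIC = [CO2*]/α₀ = 1.600×10^-4 / 0.03923 = 4.079 mmol/kg
[CO3²⁻] = α₂·DIC; α₂ = 0.01966, so [CO3²⁻] = 0.01966 × 4.079 = 0.0802 mmol/kg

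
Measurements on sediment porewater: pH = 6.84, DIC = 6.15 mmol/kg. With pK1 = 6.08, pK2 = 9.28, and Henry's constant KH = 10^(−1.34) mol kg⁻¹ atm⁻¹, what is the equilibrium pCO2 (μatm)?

pCO2 = 1.99×10^4 μatm

α₀ = 1 / (1 + K1/[H⁺] + K1K2/[H⁺]²) = 1 / (1 + 10^+0.76 + 10^-1.68)
   = 1 / (1 + 5.7544 + 0.020893) = 1/6.7753 = 0.1476
[CO2*] = α₀ × DIC = 0.1476 × 6.15 = 0.9077 mmol/kg
pCO2 = [CO2*]/KH = 9.077×10^-4 / 4.571×10^-2 = 1.99×10^4 μatm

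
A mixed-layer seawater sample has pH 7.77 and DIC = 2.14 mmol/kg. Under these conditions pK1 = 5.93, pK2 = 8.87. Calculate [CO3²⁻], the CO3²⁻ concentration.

[CO3²⁻] = 0.155 mmol/kg

α₂ = 1 / (1 + [H⁺]/K2 + [H⁺]²/(K1K2)) = 1 / (1 + 10^+1.10 + 10^-0.74)
   = 1 / (1 + 12.589 + 0.18197) = 1/13.771 = 0.07262
[CO3²⁻] = α₂ × DIC = 0.07262 × 2.14 = 0.155 mmol/kg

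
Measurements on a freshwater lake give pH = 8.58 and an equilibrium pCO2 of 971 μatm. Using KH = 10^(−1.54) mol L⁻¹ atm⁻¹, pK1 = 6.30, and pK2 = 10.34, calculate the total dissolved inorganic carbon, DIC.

DIC = 5.46 mmol/L

[CO2*] = KH · pCO2 = 10^(−1.54) × 971×10^-6 = 2.800×10^-5 mol/L
α₀ = 1/(1 + K1/[H⁺] + K1K2/[H⁺]²) = 1/(1 + 10^+2.28 + 10^+0.52) = 0.005132
DIC = [CO2*]/α₀ = 2.800×10^-5 / 0.005132 = 5.46 mmol/L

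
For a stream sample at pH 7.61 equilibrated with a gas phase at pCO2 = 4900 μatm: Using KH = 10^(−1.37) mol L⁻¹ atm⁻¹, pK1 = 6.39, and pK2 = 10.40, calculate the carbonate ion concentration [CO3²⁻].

[CO2*] = KH · pCO2 = 10^(−1.37) × 4900×10^-6 = 2.090×10^-4 mol/L
α₀ = 1/(1 + K1/[H⁺] + K1K2/[H⁺]²) = 1/(1 + 10^+1.22 + 10^-1.57) = 0.05674
DIC = [CO2*]/α₀ = 2.090×10^-4 / 0.05674 = 3.684 mmol/L
[CO3²⁻] = α₂·DIC; α₂ = 0.001527, so [CO3²⁻] = 0.001527 × 3.684 = 0.00563 mmol/L = 5.63 μmol/L

[CO3²⁻] = 5.63 μmol/L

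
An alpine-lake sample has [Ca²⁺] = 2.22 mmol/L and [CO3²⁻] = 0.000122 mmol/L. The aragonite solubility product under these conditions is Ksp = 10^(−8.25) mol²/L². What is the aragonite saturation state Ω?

Ω = 0.0482

Ksp = 10^(−8.25) = 5.623×10^-9
Ω = [Ca²⁺][CO3²⁻]/Ksp = (2.22×10^-3)(0.000122×10^-3) / 5.623×10^-9 = 0.0482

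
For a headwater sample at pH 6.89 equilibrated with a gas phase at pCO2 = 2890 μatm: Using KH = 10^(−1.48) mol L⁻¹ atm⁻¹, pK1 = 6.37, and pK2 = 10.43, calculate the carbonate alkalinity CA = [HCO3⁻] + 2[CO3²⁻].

[CO2*] = KH · pCO2 = 10^(−1.48) × 2890×10^-6 = 9.570×10^-5 mol/L
α₀ = 1/(1 + K1/[H⁺] + K1K2/[H⁺]²) = 1/(1 + 10^+0.52 + 10^-3.02) = 0.2319
DIC = [CO2*]/α₀ = 9.570×10^-5 / 0.2319 = 0.4127 mmol/L
CA = (α₁ + 2α₂)·DIC = (0.7679 + 2×0.0002215) × 0.4127 = 0.317 mmol/L

CA = 0.317 mmol/L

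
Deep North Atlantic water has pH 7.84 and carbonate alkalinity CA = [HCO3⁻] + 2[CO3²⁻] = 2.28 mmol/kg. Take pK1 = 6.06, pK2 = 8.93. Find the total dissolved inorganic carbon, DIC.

DIC = 2.15 mmol/kg

CA = [HCO3⁻] + 2[CO3²⁻] = (α₁ + 2α₂)·DIC
At pH 7.84: [H⁺]/K1 = 10^-1.78 = 0.016596, K2/[H⁺] = 10^-1.09 = 0.081283
α₁ = 1/(1 + 0.016596 + 0.081283) = 1/1.0979 = 0.9108; α₂ = α₁·K2/[H⁺] = 0.07404
α₁ + 2α₂ = 1.0589
DIC = CA / (α₁ + 2α₂) = 2.28 / 1.0589 = 2.15 mmol/kg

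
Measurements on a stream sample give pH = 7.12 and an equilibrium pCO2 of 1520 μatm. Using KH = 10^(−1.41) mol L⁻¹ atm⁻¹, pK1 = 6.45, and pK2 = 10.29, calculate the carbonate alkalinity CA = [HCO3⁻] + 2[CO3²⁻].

CA = 0.277 mmol/L

[CO2*] = KH · pCO2 = 10^(−1.41) × 1520×10^-6 = 5.913×10^-5 mol/L
α₀ = 1/(1 + K1/[H⁺] + K1K2/[H⁺]²) = 1/(1 + 10^+0.67 + 10^-2.50) = 0.1760
DIC = [CO2*]/α₀ = 5.913×10^-5 / 0.1760 = 0.3359 mmol/L
CA = (α₁ + 2α₂)·DIC = (0.8234 + 2×0.0005567) × 0.3359 = 0.277 mmol/L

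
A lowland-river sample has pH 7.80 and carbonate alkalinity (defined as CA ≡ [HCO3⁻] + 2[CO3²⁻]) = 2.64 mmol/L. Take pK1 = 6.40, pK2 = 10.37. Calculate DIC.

DIC = 2.74 mmol/L

CA = [HCO3⁻] + 2[CO3²⁻] = (α₁ + 2α₂)·DIC
At pH 7.80: [H⁺]/K1 = 10^-1.40 = 0.039811, K2/[H⁺] = 10^-2.57 = 0.0026915
α₁ = 1/(1 + 0.039811 + 0.0026915) = 1/1.0425 = 0.9592; α₂ = α₁·K2/[H⁺] = 0.002582
α₁ + 2α₂ = 0.9644
DIC = CA / (α₁ + 2α₂) = 2.64 / 0.9644 = 2.74 mmol/L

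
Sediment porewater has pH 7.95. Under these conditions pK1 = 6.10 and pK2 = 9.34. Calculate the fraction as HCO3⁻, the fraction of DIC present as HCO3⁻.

α₁ = 0.948

α₁ = 1 / (1 + [H⁺]/K1 + K2/[H⁺]) = 1 / (1 + 10^-1.85 + 10^-1.39)
   = 1 / (1 + 0.014125 + 0.040738) = 1/1.0549 = 0.9480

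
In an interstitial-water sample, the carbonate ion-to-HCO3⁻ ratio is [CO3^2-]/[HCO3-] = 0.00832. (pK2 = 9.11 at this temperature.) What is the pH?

pH = 7.03

From K2 = [H⁺][CO3^2-]/[HCO3-]:  pH = pK2 + log₁₀([CO3^2-]/[HCO3-])
log₁₀(0.00832) = -2.080
pH = 9.11 + (-2.080) = 7.03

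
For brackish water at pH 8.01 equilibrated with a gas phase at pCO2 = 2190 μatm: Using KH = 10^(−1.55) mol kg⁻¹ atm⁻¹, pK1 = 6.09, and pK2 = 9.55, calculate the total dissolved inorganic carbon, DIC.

[CO2*] = KH · pCO2 = 10^(−1.55) × 2190×10^-6 = 6.172×10^-5 mol/kg
α₀ = 1/(1 + K1/[H⁺] + K1K2/[H⁺]²) = 1/(1 + 10^+1.92 + 10^+0.38) = 0.01155
DIC = [CO2*]/α₀ = 6.172×10^-5 / 0.01155 = 5.34 mmol/kg

DIC = 5.34 mmol/kg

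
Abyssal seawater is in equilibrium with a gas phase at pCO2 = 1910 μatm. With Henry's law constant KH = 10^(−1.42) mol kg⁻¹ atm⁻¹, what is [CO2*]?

KH = 10^(−1.42) = 3.802×10^-2 mol kg⁻¹ atm⁻¹
[CO2*] = KH · pCO2 = 3.802×10^-2 × 1910×10^-6 atm = 7.26×10^-5 mol/kg

[CO2*] = 72.6 μmol/kg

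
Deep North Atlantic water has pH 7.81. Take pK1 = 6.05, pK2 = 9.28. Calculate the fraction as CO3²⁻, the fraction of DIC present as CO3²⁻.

α₂ = 0.0322

α₂ = 1 / (1 + [H⁺]/K2 + [H⁺]²/(K1K2)) = 1 / (1 + 10^+1.47 + 10^-0.29)
   = 1 / (1 + 29.512 + 0.51286) = 1/31.025 = 0.03223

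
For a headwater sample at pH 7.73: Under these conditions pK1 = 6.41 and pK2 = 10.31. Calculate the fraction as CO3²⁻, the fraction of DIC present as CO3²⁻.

α₂ = 1 / (1 + [H⁺]/K2 + [H⁺]²/(K1K2)) = 1 / (1 + 10^+2.58 + 10^+1.26)
   = 1 / (1 + 380.19 + 18.197) = 1/399.39 = 0.002504

α₂ = 0.00250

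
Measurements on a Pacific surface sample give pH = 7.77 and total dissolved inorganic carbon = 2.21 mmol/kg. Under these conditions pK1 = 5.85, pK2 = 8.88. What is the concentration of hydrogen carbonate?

α₁ = 1 / (1 + [H⁺]/K1 + K2/[H⁺]) = 1 / (1 + 10^-1.92 + 10^-1.11)
   = 1 / (1 + 0.012023 + 0.077625) = 1/1.0896 = 0.9177
[HCO3⁻] = α₁ × DIC = 0.9177 × 2.21 = 2.03 mmol/kg

[HCO3⁻] = 2.03 mmol/kg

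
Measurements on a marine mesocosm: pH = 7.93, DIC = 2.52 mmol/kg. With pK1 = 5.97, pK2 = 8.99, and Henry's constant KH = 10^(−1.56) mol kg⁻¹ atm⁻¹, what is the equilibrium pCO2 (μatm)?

pCO2 = 914 μatm

α₀ = 1 / (1 + K1/[H⁺] + K1K2/[H⁺]²) = 1 / (1 + 10^+1.96 + 10^+0.90)
   = 1 / (1 + 91.201 + 7.9433) = 1/100.14 = 0.009986
[CO2*] = α₀ × DIC = 0.009986 × 2.52 = 0.02516 mmol/kg
pCO2 = [CO2*]/KH = 2.516×10^-5 / 2.754×10^-2 = 914 μatm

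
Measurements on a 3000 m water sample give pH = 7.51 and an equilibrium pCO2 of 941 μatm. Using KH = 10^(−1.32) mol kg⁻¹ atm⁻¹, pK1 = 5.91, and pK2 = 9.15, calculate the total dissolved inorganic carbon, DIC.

[CO2*] = KH · pCO2 = 10^(−1.32) × 941×10^-6 = 4.504×10^-5 mol/kg
α₀ = 1/(1 + K1/[H⁺] + K1K2/[H⁺]²) = 1/(1 + 10^+1.60 + 10^-0.04) = 0.02397
DIC = [CO2*]/α₀ = 4.504×10^-5 / 0.02397 = 1.88 mmol/kg

DIC = 1.88 mmol/kg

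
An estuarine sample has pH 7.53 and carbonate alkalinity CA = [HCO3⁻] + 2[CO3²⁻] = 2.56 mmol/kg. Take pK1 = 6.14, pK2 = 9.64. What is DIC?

DIC = 2.64 mmol/kg

CA = [HCO3⁻] + 2[CO3²⁻] = (α₁ + 2α₂)·DIC
At pH 7.53: [H⁺]/K1 = 10^-1.39 = 0.040738, K2/[H⁺] = 10^-2.11 = 0.0077625
α₁ = 1/(1 + 0.040738 + 0.0077625) = 1/1.0485 = 0.9537; α₂ = α₁·K2/[H⁺] = 0.007403
α₁ + 2α₂ = 0.9685
DIC = CA / (α₁ + 2α₂) = 2.56 / 0.9685 = 2.64 mmol/kg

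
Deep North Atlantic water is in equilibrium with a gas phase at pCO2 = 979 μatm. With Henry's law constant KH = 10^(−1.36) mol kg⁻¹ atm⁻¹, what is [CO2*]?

[CO2*] = 42.7 μmol/kg

KH = 10^(−1.36) = 4.365×10^-2 mol kg⁻¹ atm⁻¹
[CO2*] = KH · pCO2 = 4.365×10^-2 × 979×10^-6 atm = 4.27×10^-5 mol/kg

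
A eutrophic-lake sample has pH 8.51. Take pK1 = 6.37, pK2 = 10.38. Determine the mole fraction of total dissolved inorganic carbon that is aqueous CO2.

α₀ = 1 / (1 + K1/[H⁺] + K1K2/[H⁺]²) = 1 / (1 + 10^+2.14 + 10^+0.27)
   = 1 / (1 + 138.04 + 1.8621) = 1/140.90 = 0.007097

α₀ = 0.00710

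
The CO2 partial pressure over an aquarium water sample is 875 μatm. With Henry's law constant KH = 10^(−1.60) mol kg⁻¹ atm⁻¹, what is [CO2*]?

[CO2*] = 22.0 μmol/kg

KH = 10^(−1.60) = 2.512×10^-2 mol kg⁻¹ atm⁻¹
[CO2*] = KH · pCO2 = 2.512×10^-2 × 875×10^-6 atm = 2.20×10^-5 mol/kg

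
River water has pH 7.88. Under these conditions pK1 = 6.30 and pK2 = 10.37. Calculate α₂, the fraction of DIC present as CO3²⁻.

α₂ = 1 / (1 + [H⁺]/K2 + [H⁺]²/(K1K2)) = 1 / (1 + 10^+2.49 + 10^+0.91)
   = 1 / (1 + 309.03 + 8.1283) = 1/318.16 = 0.003143

α₂ = 0.00314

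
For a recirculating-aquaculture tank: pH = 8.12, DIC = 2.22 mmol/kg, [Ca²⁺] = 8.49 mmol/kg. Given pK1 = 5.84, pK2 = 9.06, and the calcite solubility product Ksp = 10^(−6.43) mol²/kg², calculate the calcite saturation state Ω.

Ω = 5.20

α₂ = 1 / (1 + [H⁺]/K2 + [H⁺]²/(K1K2)) = 1 / (1 + 10^+0.94 + 10^-1.34)
   = 1 / (1 + 8.7096 + 0.045709) = 1/9.7553 = 0.1025
[CO3²⁻] = α₂ × DIC = 0.1025 × 2.22 = 0.2276 mmol/kg
Ksp = 10^(−6.43) = 3.715×10^-7
Ω = [Ca²⁺][CO3²⁻]/Ksp = (8.49×10^-3)(2.276×10^-4) / 3.715×10^-7 = 5.20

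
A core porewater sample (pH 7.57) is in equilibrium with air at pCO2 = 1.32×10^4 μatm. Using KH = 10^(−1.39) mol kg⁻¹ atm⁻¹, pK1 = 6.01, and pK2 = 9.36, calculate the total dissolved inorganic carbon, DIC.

[CO2*] = KH · pCO2 = 10^(−1.39) × 1.32×10^4×10^-6 = 5.377×10^-4 mol/kg
α₀ = 1/(1 + K1/[H⁺] + K1K2/[H⁺]²) = 1/(1 + 10^+1.56 + 10^-0.23) = 0.02639
DIC = [CO2*]/α₀ = 5.377×10^-4 / 0.02639 = 20.4 mmol/kg

DIC = 20.4 mmol/kg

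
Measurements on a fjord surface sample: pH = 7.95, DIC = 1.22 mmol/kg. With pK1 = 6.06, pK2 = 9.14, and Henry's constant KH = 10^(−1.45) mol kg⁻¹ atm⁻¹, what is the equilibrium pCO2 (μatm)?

pCO2 = 411 μatm

α₀ = 1 / (1 + K1/[H⁺] + K1K2/[H⁺]²) = 1 / (1 + 10^+1.89 + 10^+0.70)
   = 1 / (1 + 77.625 + 5.0119) = 1/83.637 = 0.01196
[CO2*] = α₀ × DIC = 0.01196 × 1.22 = 0.01459 mmol/kg = 14.59 μmol/kg
pCO2 = [CO2*]/KH = 1.459×10^-5 / 3.548×10^-2 = 411 μatm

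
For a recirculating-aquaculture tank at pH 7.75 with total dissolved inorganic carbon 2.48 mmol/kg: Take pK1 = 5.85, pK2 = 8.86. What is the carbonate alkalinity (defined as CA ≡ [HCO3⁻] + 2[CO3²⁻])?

CA = [HCO3⁻] + 2[CO3²⁻] = (α₁ + 2α₂)·DIC
At pH 7.75: [H⁺]/K1 = 10^-1.90 = 0.012589, K2/[H⁺] = 10^-1.11 = 0.077625
α₁ = 1/(1 + 0.012589 + 0.077625) = 1/1.0902 = 0.9173; α₂ = α₁·K2/[H⁺] = 0.07120
α₁ + 2α₂ = 1.0597
CA = 1.0597 × 2.48 = 2.63 mmol/kg

CA = 2.63 mmol/kg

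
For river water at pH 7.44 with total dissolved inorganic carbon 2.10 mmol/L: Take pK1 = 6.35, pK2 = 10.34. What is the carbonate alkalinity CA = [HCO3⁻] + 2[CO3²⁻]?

CA = [HCO3⁻] + 2[CO3²⁻] = (α₁ + 2α₂)·DIC
At pH 7.44: [H⁺]/K1 = 10^-1.09 = 0.081283, K2/[H⁺] = 10^-2.90 = 0.0012589
α₁ = 1/(1 + 0.081283 + 0.0012589) = 1/1.0825 = 0.9238; α₂ = α₁·K2/[H⁺] = 0.001163
α₁ + 2α₂ = 0.9261
CA = 0.9261 × 2.10 = 1.94 mmol/L

CA = 1.94 mmol/L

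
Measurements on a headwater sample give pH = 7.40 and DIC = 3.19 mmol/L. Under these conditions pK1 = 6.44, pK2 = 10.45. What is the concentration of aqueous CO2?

[CO2*] = 0.315 mmol/L

α₀ = 1 / (1 + K1/[H⁺] + K1K2/[H⁺]²) = 1 / (1 + 10^+0.96 + 10^-2.09)
   = 1 / (1 + 9.1201 + 0.0081283) = 1/10.128 = 0.09873
[CO2*] = α₀ × DIC = 0.09873 × 3.19 = 0.315 mmol/L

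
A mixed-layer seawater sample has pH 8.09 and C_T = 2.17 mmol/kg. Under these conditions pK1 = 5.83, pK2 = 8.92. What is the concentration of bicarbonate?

[HCO3⁻] = 1.88 mmol/kg

α₁ = 1 / (1 + [H⁺]/K1 + K2/[H⁺]) = 1 / (1 + 10^-2.26 + 10^-0.83)
   = 1 / (1 + 0.0054954 + 0.14791) = 1/1.1534 = 0.8670
[HCO3⁻] = α₁ × DIC = 0.8670 × 2.17 = 1.88 mmol/kg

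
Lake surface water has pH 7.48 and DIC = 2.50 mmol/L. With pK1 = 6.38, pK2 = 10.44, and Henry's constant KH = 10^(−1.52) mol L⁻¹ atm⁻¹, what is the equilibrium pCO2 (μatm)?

pCO2 = 6090 μatm

α₀ = 1 / (1 + K1/[H⁺] + K1K2/[H⁺]²) = 1 / (1 + 10^+1.10 + 10^-1.86)
   = 1 / (1 + 12.589 + 0.013804) = 1/13.603 = 0.07351
[CO2*] = α₀ × DIC = 0.07351 × 2.50 = 0.1838 mmol/L
pCO2 = [CO2*]/KH = 1.838×10^-4 / 3.020×10^-2 = 6090 μatm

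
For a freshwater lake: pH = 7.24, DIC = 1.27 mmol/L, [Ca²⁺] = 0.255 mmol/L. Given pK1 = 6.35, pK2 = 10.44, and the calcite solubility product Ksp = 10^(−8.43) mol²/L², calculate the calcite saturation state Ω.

Ω = 0.0487

α₂ = 1 / (1 + [H⁺]/K2 + [H⁺]²/(K1K2)) = 1 / (1 + 10^+3.20 + 10^+2.31)
   = 1 / (1 + 1584.9 + 204.17) = 1/1790.1 = 0.0005586
[CO3²⁻] = α₂ × DIC = 0.0005586 × 1.27 = 0.0007095 mmol/L = 0.7095 μmol/L
Ksp = 10^(−8.43) = 3.715×10^-9
Ω = [Ca²⁺][CO3²⁻]/Ksp = (0.255×10^-3)(7.095×10^-7) / 3.715×10^-9 = 0.0487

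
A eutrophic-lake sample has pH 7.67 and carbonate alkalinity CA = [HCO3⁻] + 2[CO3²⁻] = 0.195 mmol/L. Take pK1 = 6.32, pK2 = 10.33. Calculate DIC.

DIC = 0.203 mmol/L

CA = [HCO3⁻] + 2[CO3²⁻] = (α₁ + 2α₂)·DIC
At pH 7.67: [H⁺]/K1 = 10^-1.35 = 0.044668, K2/[H⁺] = 10^-2.66 = 0.0021878
α₁ = 1/(1 + 0.044668 + 0.0021878) = 1/1.0469 = 0.9552; α₂ = α₁·K2/[H⁺] = 0.002090
α₁ + 2α₂ = 0.9594
DIC = CA / (α₁ + 2α₂) = 0.195 / 0.9594 = 0.203 mmol/L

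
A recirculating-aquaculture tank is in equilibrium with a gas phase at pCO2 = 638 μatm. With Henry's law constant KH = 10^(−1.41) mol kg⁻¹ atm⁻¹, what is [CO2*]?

[CO2*] = 24.8 μmol/kg

KH = 10^(−1.41) = 3.890×10^-2 mol kg⁻¹ atm⁻¹
[CO2*] = KH · pCO2 = 3.890×10^-2 × 638×10^-6 atm = 2.48×10^-5 mol/kg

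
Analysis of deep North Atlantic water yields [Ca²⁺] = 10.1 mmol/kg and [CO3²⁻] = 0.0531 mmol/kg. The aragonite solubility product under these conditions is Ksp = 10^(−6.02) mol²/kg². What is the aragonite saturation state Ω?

Ω = 0.562

Ksp = 10^(−6.02) = 9.550×10^-7
Ω = [Ca²⁺][CO3²⁻]/Ksp = (10.1×10^-3)(0.0531×10^-3) / 9.550×10^-7 = 0.562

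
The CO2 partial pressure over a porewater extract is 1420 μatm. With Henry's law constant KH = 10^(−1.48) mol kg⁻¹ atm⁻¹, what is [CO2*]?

[CO2*] = 47.0 μmol/kg

KH = 10^(−1.48) = 3.311×10^-2 mol kg⁻¹ atm⁻¹
[CO2*] = KH · pCO2 = 3.311×10^-2 × 1420×10^-6 atm = 4.70×10^-5 mol/kg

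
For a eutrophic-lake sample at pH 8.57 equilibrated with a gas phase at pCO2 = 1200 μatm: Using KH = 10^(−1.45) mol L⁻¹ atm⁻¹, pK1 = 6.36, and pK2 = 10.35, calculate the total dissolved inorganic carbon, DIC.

DIC = 7.06 mmol/L

[CO2*] = KH · pCO2 = 10^(−1.45) × 1200×10^-6 = 4.258×10^-5 mol/L
α₀ = 1/(1 + K1/[H⁺] + K1K2/[H⁺]²) = 1/(1 + 10^+2.21 + 10^+0.43) = 0.006029
DIC = [CO2*]/α₀ = 4.258×10^-5 / 0.006029 = 7.06 mmol/L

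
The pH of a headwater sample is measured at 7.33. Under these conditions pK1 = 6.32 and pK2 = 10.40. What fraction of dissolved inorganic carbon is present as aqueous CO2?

α₀ = 0.0890

α₀ = 1 / (1 + K1/[H⁺] + K1K2/[H⁺]²) = 1 / (1 + 10^+1.01 + 10^-2.06)
   = 1 / (1 + 10.233 + 0.0087096) = 1/11.242 = 0.08895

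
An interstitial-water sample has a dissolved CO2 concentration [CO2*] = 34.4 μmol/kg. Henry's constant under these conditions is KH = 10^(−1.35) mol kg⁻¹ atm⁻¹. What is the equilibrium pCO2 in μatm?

KH = 10^(−1.35) = 4.467×10^-2 mol kg⁻¹ atm⁻¹
pCO2 = [CO2*]/KH = 34.4×10^-6 / 4.467×10^-2 = 7.70×10^-4 atm = 770 μatm

pCO2 = 770 μatm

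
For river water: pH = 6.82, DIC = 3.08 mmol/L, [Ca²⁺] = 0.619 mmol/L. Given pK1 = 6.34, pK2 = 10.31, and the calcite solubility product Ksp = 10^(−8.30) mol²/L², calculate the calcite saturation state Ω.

Ω = 0.0925

α₂ = 1 / (1 + [H⁺]/K2 + [H⁺]²/(K1K2)) = 1 / (1 + 10^+3.49 + 10^+3.01)
   = 1 / (1 + 3090.3 + 1023.3) = 1/4114.6 = 0.0002430
[CO3²⁻] = α₂ × DIC = 0.0002430 × 3.08 = 0.0007486 mmol/L = 0.7486 μmol/L
Ksp = 10^(−8.30) = 5.012×10^-9
Ω = [Ca²⁺][CO3²⁻]/Ksp = (0.619×10^-3)(7.486×10^-7) / 5.012×10^-9 = 0.0925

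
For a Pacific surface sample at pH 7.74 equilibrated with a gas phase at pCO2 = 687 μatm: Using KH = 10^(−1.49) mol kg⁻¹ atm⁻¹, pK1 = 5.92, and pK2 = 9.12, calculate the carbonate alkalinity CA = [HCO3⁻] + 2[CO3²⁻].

[CO2*] = KH · pCO2 = 10^(−1.49) × 687×10^-6 = 2.223×10^-5 mol/kg
α₀ = 1/(1 + K1/[H⁺] + K1K2/[H⁺]²) = 1/(1 + 10^+1.82 + 10^+0.44) = 0.01432
DIC = [CO2*]/α₀ = 2.223×10^-5 / 0.01432 = 1.552 mmol/kg
CA = (α₁ + 2α₂)·DIC = (0.9462 + 2×0.03945) × 1.552 = 1.59 mmol/kg

CA = 1.59 mmol/kg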